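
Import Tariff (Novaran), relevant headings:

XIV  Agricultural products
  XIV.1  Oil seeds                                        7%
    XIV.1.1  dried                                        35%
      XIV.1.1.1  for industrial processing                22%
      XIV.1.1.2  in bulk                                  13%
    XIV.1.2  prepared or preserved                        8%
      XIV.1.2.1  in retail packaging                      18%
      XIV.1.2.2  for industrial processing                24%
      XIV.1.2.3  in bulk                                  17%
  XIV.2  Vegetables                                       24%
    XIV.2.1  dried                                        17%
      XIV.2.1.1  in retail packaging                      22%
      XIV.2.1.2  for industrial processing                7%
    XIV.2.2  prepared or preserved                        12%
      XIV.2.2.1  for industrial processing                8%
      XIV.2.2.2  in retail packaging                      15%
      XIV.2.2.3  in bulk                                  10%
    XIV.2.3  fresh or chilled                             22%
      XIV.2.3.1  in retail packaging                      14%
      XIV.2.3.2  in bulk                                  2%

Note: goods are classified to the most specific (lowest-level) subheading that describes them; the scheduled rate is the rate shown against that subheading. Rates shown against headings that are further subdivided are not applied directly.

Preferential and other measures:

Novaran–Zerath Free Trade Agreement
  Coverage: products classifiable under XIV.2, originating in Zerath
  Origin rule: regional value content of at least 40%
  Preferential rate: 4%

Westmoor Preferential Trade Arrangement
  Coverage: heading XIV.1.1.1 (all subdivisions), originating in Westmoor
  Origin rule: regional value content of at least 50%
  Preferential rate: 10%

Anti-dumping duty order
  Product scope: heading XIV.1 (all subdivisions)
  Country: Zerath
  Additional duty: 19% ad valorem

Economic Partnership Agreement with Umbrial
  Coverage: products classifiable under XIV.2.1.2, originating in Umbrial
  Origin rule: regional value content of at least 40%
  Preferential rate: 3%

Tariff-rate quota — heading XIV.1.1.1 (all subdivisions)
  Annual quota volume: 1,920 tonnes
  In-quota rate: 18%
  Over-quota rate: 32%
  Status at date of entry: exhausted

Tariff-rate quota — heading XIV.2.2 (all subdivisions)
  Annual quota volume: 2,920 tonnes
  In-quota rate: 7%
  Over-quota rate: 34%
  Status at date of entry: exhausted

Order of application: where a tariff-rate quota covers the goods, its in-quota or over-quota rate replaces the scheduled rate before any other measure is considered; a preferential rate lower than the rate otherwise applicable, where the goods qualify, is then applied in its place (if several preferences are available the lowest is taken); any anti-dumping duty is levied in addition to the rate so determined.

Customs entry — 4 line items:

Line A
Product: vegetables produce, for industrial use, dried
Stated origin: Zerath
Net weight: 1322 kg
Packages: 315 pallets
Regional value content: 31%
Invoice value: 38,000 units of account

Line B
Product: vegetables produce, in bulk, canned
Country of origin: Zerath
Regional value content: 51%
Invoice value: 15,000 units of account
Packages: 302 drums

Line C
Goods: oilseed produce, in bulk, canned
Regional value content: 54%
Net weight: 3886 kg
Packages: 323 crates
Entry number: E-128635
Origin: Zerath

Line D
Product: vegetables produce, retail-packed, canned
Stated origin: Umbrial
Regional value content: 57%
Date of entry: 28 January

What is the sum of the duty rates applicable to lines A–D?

81%

Line A: vegetables → XIV.2; dried → XIV.2.1; for industrial use → XIV.2.1.2. Scheduled 7%. Zerath agreement on XIV.2: RVC < 40%. → 7%.
Line B: vegetables → XIV.2; canned → XIV.2.2; in bulk → XIV.2.2.3. Scheduled 10%. quota on XIV.2.2 exhausted → over-quota 34%; Zerath agreement on XIV.2: RVC ≥ 40% → 4% available; preferential 4%. → 4%.
Line C: oilseed → XIV.1; canned → XIV.1.2; in bulk → XIV.1.2.3. Scheduled 17%. Zerath agreement on XIV.2: XIV.1.2.3 not covered; anti-dumping (Zerath, XIV.1): +19%; total 17% + 19% = 36%. → 36%.
Line D: vegetables → XIV.2; canned → XIV.2.2; retail-packed → XIV.2.2.2. Scheduled 15%. quota on XIV.2.2 exhausted → over-quota 34%; Umbrial agreement on XIV.2.1.2: XIV.2.2.2 not covered. → 34%.
Sum: 7% + 4% + 36% + 34% = 81%.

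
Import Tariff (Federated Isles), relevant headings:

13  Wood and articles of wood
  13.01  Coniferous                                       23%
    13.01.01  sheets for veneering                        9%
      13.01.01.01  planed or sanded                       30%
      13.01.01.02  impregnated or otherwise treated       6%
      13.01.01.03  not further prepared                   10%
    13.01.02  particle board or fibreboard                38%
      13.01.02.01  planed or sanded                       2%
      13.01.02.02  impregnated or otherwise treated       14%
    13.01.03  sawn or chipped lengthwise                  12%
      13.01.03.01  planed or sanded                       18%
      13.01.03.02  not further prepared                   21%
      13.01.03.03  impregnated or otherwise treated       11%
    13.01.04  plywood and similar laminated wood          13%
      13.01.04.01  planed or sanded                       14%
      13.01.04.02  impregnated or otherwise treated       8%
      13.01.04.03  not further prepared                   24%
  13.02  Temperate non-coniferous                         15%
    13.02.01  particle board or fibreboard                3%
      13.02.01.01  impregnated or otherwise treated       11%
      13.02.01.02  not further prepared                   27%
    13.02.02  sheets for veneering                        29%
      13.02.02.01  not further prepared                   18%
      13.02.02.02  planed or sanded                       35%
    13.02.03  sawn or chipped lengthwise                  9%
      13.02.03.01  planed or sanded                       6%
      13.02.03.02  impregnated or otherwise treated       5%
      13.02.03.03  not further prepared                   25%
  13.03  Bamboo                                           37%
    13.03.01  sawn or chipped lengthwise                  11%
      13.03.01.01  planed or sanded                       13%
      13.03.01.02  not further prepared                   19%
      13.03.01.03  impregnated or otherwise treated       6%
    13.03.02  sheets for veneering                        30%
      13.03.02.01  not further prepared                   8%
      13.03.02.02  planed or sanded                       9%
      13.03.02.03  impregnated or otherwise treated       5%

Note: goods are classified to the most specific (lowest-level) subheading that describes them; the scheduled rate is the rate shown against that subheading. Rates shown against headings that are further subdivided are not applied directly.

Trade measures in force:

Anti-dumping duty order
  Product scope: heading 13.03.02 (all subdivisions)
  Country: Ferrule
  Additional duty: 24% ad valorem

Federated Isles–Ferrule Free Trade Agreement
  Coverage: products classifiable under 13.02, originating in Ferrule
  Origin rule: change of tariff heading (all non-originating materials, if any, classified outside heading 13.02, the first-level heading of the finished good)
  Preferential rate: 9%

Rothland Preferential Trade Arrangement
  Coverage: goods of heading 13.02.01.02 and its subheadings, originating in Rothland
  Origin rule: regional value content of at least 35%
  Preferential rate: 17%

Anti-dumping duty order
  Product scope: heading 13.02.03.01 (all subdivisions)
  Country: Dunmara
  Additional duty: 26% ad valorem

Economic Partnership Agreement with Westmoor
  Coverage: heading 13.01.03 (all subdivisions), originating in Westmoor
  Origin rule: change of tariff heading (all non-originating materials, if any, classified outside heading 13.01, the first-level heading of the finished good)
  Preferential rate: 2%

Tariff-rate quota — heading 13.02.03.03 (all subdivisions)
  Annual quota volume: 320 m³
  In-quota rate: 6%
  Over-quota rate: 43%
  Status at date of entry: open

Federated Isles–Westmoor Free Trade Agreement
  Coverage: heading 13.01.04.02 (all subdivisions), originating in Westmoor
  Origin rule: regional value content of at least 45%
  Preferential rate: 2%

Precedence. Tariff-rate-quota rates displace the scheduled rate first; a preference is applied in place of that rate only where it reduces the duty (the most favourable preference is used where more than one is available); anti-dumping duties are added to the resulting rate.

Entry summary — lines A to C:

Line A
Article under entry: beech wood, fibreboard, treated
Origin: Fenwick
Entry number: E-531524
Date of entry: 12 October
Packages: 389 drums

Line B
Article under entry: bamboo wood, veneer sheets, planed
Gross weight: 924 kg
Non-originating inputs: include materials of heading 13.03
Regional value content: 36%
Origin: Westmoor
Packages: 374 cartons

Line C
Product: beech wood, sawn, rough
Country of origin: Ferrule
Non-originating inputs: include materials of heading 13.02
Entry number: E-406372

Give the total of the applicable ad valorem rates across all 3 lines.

26%

Line A: beech → 13.02; fibreboard → 13.02.01; treated → 13.02.01.01. Scheduled 11%. No special measure applies. → 11%.
Line B: bamboo → 13.03; veneer sheets → 13.03.02; planed → 13.03.02.02. Scheduled 9%. Westmoor agreement on 13.01.03: 13.03.02.02 not covered; Westmoor agreement on 13.01.04.02: 13.03.02.02 not covered. → 9%.
Line C: beech → 13.02; sawn → 13.02.03; rough → 13.02.03.03. Scheduled 25%. quota on 13.02.03.03 open → in-quota 6%; Ferrule agreement on 13.02: CTH not met. → 6%.
Sum: 11% + 9% + 6% = 26%.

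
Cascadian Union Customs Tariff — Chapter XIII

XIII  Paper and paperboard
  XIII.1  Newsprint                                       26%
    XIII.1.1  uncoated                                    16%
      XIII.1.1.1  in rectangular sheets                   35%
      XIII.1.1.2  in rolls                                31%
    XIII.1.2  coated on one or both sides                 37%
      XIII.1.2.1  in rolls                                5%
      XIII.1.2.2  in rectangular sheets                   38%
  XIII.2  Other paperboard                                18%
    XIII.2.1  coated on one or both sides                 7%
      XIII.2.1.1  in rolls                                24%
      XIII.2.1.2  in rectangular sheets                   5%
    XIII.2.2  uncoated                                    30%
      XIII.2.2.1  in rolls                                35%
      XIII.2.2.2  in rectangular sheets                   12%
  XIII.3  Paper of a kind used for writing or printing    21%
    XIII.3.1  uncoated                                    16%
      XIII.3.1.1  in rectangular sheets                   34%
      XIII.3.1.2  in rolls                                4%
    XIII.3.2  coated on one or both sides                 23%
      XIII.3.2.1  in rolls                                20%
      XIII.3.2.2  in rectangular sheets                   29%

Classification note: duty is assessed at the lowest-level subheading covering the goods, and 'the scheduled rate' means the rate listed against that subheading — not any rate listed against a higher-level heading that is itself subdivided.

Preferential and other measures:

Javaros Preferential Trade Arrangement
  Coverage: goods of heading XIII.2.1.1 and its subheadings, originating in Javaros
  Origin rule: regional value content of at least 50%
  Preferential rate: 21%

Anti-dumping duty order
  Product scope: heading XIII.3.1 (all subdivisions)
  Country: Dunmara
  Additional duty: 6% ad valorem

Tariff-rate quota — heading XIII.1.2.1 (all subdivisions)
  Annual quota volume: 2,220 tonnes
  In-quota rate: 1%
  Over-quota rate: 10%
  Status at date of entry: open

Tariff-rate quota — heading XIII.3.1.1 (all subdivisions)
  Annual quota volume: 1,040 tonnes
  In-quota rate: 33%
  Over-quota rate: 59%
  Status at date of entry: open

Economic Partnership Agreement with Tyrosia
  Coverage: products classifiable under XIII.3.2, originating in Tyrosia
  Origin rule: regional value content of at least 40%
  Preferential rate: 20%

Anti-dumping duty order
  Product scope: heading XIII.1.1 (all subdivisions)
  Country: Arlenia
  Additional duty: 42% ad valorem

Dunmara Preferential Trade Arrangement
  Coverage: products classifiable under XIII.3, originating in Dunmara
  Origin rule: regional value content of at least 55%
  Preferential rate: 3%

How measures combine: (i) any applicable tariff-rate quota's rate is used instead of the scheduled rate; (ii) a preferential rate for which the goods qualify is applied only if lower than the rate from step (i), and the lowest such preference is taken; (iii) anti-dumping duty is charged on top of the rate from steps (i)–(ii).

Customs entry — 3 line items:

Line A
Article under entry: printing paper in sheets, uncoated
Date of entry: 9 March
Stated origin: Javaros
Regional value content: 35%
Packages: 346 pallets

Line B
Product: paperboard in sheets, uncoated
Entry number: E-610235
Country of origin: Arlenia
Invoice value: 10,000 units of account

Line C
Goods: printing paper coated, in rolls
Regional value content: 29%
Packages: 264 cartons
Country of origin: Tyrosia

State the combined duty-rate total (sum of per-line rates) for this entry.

Line A: printing paper → XIII.3; uncoated → XIII.3.1; in sheets → XIII.3.1.1. Scheduled 34%. quota on XIII.3.1.1 open → in-quota 33%; Javaros agreement on XIII.2.1.1: XIII.3.1.1 not covered. → 33%.
Line B: paperboard → XIII.2; uncoated → XIII.2.2; in sheets → XIII.2.2.2. Scheduled 12%. No special measure applies. → 12%.
Line C: printing paper → XIII.3; coated → XIII.3.2; in rolls → XIII.3.2.1. Scheduled 20%. Tyrosia agreement on XIII.3.2: RVC < 40%. → 20%.
Sum: 33% + 12% + 20% = 65%.

65%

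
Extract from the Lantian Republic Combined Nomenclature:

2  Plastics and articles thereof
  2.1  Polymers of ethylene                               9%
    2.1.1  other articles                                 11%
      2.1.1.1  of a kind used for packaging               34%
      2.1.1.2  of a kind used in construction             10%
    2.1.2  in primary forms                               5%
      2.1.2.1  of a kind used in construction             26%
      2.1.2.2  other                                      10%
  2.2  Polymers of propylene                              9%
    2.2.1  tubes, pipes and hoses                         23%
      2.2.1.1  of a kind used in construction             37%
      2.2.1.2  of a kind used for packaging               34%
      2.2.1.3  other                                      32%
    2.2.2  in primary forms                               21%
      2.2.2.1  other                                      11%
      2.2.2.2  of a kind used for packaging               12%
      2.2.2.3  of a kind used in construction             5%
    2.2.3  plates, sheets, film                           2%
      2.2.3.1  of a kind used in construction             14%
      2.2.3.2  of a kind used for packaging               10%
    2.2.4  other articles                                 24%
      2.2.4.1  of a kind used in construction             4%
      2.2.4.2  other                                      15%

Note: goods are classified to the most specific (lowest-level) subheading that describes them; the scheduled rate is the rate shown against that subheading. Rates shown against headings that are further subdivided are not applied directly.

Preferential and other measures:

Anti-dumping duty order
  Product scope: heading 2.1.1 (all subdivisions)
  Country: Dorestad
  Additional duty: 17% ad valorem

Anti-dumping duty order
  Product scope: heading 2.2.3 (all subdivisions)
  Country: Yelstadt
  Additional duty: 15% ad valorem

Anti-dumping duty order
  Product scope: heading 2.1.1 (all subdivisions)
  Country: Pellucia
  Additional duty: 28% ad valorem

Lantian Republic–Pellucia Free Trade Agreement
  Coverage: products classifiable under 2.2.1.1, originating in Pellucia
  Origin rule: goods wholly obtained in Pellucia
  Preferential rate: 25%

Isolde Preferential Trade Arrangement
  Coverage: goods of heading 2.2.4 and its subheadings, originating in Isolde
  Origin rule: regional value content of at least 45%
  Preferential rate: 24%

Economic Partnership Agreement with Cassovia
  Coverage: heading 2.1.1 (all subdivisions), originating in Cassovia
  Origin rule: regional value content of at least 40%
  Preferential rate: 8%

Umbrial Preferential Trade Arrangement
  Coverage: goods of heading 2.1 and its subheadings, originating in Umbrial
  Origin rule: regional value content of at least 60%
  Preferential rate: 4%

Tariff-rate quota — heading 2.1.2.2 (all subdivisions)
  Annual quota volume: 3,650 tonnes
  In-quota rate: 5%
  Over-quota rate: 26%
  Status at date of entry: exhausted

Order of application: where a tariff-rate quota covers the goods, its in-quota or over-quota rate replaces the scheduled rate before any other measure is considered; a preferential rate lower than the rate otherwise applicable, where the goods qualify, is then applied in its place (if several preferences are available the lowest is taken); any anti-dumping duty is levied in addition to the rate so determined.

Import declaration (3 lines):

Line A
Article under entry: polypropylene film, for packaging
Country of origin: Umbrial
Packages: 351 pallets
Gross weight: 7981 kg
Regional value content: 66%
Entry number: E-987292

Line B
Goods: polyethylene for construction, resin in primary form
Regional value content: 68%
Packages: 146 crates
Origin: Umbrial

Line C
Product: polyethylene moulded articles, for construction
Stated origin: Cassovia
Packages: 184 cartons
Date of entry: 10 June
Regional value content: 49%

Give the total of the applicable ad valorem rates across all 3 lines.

22%

Line A: polypropylene → 2.2; film → 2.2.3; for packaging → 2.2.3.2. Scheduled 10%. Umbrial agreement on 2.1: 2.2.3.2 not covered. → 10%.
Line B: polyethylene → 2.1; resin in primary form → 2.1.2; for construction → 2.1.2.1. Scheduled 26%. Umbrial agreement on 2.1: RVC ≥ 60% → 4% available; preferential 4%. → 4%.
Line C: polyethylene → 2.1; moulded articles → 2.1.1; for construction → 2.1.1.2. Scheduled 10%. Cassovia agreement on 2.1.1: RVC ≥ 40% → 8% available; preferential 8%. → 8%.
Sum: 10% + 4% + 8% = 22%.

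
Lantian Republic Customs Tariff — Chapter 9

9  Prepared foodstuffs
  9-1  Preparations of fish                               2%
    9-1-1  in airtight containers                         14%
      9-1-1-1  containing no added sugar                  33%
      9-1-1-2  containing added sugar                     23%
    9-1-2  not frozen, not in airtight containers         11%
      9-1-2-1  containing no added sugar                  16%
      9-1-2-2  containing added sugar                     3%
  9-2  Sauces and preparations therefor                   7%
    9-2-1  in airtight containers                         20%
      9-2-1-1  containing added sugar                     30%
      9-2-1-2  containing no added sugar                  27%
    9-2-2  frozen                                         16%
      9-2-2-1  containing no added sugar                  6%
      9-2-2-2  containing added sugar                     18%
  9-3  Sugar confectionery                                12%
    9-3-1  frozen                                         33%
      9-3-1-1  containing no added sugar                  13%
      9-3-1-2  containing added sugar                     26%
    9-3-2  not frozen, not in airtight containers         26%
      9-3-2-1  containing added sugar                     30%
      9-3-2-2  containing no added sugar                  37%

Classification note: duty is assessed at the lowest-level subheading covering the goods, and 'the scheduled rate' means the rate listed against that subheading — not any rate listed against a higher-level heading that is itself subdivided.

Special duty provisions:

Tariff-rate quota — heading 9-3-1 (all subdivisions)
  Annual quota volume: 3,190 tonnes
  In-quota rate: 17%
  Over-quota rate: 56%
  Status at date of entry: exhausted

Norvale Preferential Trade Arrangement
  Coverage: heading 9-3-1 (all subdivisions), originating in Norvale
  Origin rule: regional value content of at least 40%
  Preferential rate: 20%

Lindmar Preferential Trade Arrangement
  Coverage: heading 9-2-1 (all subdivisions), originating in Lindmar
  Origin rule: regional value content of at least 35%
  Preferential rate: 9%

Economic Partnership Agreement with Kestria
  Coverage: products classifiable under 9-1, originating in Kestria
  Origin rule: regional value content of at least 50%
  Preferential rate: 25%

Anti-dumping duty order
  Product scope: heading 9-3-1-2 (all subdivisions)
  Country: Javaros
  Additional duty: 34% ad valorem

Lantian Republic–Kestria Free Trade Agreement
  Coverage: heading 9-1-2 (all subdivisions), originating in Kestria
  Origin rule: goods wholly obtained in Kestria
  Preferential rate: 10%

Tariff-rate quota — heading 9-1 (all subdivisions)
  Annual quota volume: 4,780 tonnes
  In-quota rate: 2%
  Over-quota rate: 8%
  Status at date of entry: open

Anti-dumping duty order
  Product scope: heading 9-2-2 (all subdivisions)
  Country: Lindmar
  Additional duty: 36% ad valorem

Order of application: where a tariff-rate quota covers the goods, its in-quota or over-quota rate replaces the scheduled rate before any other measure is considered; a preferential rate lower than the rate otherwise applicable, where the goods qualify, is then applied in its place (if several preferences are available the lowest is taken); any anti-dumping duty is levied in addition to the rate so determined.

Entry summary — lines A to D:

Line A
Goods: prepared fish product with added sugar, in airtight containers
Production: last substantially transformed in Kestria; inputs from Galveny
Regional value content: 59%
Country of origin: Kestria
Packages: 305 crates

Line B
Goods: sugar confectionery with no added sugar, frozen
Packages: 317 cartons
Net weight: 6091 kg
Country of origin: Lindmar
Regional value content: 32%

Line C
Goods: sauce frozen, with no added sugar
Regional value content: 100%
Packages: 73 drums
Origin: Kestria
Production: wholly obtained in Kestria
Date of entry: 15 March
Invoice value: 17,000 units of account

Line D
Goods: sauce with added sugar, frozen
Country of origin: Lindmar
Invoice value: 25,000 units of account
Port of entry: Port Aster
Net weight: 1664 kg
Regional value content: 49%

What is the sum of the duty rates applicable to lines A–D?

Line A: prepared fish product → 9-1; in airtight containers → 9-1-1; with added sugar → 9-1-1-2. Scheduled 23%. quota on 9-1 open → in-quota 2%; Kestria agreement on 9-1: RVC ≥ 50% → 25% available; Kestria agreement on 9-1-2: 9-1-1-2 not covered; preference 25% not lower than 2% → no reduction. → 2%.
Line B: sugar confectionery → 9-3; frozen → 9-3-1; with no added sugar → 9-3-1-1. Scheduled 13%. quota on 9-3-1 exhausted → over-quota 56%; Lindmar agreement on 9-2-1: 9-3-1-1 not covered. → 56%.
Line C: sauce → 9-2; frozen → 9-2-2; with no added sugar → 9-2-2-1. Scheduled 6%. Kestria agreement on 9-1: 9-2-2-1 not covered; Kestria agreement on 9-1-2: 9-2-2-1 not covered. → 6%.
Line D: sauce → 9-2; frozen → 9-2-2; with added sugar → 9-2-2-2. Scheduled 18%. Lindmar agreement on 9-2-1: 9-2-2-2 not covered; anti-dumping (Lindmar, 9-2-2): +36%; total 18% + 36% = 54%. → 54%.
Sum: 2% + 56% + 6% + 54% = 118%.

118%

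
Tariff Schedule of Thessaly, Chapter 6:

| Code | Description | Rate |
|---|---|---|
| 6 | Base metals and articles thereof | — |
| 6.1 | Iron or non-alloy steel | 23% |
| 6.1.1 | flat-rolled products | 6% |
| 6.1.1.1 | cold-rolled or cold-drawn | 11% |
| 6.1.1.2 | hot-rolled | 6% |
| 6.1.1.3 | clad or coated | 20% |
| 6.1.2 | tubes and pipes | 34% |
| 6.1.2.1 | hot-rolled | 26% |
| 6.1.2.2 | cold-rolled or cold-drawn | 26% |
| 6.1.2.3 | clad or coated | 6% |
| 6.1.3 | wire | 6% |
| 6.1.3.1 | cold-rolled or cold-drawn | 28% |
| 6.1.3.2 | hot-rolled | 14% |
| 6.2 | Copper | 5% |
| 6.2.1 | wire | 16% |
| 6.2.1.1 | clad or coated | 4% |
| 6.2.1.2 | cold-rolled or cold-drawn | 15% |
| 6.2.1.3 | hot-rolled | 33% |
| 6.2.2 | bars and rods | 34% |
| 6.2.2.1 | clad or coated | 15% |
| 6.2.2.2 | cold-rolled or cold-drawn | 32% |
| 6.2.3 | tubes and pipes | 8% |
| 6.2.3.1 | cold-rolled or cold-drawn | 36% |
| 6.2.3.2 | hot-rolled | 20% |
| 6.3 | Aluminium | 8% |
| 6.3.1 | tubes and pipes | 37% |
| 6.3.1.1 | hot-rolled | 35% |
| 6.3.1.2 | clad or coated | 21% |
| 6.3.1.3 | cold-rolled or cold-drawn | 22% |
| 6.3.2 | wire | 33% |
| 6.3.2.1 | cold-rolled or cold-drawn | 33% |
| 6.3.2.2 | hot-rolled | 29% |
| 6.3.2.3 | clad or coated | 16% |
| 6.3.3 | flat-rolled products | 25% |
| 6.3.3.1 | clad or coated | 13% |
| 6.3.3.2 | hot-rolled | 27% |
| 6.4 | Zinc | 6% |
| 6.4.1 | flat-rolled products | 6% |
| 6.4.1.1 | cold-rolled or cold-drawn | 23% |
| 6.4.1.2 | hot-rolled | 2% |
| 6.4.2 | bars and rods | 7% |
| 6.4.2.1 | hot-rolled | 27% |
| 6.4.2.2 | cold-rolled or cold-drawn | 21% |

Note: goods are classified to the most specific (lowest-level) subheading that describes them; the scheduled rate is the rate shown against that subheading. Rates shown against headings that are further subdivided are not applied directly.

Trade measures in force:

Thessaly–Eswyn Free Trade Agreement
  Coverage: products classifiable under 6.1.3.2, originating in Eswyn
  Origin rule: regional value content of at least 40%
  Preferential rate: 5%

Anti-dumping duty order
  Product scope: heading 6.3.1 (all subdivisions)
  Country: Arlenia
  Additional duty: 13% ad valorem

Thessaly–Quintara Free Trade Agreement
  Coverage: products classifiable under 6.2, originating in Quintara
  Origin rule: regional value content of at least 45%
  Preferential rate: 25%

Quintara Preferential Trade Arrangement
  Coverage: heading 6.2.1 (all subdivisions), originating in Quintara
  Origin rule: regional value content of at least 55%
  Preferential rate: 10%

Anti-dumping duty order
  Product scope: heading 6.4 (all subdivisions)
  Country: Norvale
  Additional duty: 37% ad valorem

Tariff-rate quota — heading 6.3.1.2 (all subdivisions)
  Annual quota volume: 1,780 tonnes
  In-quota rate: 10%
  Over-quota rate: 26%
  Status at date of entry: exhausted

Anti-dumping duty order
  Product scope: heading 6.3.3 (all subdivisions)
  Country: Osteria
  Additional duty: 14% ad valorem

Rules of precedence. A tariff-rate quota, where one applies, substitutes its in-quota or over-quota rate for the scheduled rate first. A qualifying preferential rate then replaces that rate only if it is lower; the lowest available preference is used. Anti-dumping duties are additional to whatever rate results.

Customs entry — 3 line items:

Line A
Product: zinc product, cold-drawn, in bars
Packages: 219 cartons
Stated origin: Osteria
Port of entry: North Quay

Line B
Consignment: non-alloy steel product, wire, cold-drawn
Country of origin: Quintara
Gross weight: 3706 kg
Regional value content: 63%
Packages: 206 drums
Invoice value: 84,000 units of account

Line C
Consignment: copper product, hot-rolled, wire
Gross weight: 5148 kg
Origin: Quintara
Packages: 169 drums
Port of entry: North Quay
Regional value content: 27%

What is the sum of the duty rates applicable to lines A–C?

82%

Line A: zinc → 6.4; in bars → 6.4.2; cold-drawn → 6.4.2.2. Scheduled 21%. No special measure applies. → 21%.
Line B: non-alloy steel → 6.1; wire → 6.1.3; cold-drawn → 6.1.3.1. Scheduled 28%. Quintara agreement on 6.2: 6.1.3.1 not covered; Quintara agreement on 6.2.1: 6.1.3.1 not covered. → 28%.
Line C: copper → 6.2; wire → 6.2.1; hot-rolled → 6.2.1.3. Scheduled 33%. Quintara agreement on 6.2: RVC < 45%; Quintara agreement on 6.2.1: RVC < 55%. → 33%.
Sum: 21% + 28% + 33% = 82%.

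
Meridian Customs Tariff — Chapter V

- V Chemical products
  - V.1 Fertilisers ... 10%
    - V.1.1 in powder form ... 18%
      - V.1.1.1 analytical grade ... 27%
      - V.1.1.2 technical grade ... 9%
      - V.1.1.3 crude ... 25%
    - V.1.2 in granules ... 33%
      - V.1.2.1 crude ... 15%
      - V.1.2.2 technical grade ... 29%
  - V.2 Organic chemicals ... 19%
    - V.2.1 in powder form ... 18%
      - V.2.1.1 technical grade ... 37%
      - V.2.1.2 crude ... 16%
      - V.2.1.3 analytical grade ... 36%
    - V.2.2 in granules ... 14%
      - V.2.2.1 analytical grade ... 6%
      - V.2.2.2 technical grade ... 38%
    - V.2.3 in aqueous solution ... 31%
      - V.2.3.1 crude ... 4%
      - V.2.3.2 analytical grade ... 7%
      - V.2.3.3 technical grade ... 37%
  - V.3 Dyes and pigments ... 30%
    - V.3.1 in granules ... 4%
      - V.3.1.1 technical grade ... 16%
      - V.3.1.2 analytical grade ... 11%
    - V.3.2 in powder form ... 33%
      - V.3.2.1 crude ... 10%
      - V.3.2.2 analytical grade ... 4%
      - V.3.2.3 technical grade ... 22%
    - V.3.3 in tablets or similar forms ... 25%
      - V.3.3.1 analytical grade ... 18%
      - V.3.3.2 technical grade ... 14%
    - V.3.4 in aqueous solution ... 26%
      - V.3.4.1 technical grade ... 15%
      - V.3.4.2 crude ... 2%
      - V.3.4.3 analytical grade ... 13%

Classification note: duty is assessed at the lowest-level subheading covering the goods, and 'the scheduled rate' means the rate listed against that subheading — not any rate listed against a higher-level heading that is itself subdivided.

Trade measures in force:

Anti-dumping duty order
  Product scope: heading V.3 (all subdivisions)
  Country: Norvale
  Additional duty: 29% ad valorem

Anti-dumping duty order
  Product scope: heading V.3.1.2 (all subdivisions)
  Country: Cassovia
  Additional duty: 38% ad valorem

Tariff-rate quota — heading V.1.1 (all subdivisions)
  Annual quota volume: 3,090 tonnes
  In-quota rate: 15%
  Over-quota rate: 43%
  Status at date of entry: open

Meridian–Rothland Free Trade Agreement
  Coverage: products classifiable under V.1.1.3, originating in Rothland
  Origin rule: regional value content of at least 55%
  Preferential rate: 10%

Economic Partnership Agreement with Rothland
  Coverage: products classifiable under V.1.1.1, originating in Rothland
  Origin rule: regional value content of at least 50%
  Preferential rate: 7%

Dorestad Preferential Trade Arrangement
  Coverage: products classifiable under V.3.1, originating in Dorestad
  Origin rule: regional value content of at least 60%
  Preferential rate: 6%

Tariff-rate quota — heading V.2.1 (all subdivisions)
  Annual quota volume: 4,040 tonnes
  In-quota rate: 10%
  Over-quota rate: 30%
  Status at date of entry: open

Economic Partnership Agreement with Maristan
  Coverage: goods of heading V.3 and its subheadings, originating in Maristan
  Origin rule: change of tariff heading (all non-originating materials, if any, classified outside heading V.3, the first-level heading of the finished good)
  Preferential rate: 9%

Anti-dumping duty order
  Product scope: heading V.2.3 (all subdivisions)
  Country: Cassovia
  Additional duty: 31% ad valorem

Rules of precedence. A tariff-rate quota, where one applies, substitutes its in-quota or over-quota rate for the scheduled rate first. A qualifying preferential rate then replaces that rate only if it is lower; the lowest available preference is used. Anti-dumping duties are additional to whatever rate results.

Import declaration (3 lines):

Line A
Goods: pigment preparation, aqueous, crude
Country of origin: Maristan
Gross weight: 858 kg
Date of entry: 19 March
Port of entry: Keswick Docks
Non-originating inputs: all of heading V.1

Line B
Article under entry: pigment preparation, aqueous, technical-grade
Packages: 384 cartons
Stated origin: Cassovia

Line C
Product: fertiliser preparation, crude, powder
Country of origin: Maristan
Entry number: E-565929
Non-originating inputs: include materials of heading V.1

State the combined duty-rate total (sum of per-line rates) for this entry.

32%

Line A: pigment → V.3; aqueous → V.3.4; crude → V.3.4.2. Scheduled 2%. Maristan agreement on V.3: CTH met → 9% available; preference 9% not lower than 2% → no reduction. → 2%.
Line B: pigment → V.3; aqueous → V.3.4; technical-grade → V.3.4.1. Scheduled 15%. No special measure applies. → 15%.
Line C: fertiliser → V.1; powder → V.1.1; crude → V.1.1.3. Scheduled 25%. quota on V.1.1 open → in-quota 15%; Maristan agreement on V.3: V.1.1.3 not covered. → 15%.
Sum: 2% + 15% + 15% = 32%.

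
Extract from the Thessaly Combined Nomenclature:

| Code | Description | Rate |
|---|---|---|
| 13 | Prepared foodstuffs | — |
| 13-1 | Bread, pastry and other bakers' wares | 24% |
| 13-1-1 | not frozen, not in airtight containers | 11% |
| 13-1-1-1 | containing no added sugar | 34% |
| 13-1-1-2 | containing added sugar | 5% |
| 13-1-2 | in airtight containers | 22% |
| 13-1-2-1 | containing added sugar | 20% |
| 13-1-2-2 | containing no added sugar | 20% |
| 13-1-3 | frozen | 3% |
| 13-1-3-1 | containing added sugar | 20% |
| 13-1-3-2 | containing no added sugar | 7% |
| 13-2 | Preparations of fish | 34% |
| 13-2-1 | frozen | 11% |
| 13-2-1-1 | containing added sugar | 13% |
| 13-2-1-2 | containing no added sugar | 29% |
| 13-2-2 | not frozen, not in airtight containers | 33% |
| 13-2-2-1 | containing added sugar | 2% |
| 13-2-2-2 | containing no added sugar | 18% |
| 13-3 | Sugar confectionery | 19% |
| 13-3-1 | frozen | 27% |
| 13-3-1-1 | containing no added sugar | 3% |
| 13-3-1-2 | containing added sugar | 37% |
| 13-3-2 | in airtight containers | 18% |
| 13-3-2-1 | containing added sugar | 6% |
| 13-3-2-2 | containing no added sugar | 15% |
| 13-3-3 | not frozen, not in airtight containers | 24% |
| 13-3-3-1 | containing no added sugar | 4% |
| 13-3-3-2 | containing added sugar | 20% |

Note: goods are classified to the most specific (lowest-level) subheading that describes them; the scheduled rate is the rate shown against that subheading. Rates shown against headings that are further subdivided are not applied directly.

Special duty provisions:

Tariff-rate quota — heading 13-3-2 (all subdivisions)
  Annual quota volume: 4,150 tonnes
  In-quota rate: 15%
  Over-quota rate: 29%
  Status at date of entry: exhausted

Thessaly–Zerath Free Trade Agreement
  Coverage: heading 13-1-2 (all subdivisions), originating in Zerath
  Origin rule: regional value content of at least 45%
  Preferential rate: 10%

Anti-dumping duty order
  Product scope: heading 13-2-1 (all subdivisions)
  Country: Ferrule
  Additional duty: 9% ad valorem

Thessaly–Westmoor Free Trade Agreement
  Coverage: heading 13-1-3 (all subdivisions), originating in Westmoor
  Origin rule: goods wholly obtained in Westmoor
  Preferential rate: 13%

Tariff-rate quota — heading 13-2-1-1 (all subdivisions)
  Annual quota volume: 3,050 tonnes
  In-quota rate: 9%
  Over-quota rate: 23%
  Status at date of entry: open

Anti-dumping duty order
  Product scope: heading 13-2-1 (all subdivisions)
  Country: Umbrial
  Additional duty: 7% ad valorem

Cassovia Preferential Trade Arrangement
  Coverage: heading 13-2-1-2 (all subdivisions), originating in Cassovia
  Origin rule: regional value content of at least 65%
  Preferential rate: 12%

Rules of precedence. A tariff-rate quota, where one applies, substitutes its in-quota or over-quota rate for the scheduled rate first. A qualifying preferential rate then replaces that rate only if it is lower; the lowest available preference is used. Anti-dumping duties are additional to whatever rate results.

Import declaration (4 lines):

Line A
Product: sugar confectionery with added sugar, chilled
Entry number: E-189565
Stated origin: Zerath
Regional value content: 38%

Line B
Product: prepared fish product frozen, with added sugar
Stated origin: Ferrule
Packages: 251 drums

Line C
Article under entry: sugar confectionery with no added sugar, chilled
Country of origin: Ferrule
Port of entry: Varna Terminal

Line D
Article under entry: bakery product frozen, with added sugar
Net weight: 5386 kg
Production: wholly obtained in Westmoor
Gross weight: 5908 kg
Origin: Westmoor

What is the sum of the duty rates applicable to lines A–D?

55%

Line A: sugar confectionery → 13-3; chilled → 13-3-3; with added sugar → 13-3-3-2. Scheduled 20%. Zerath agreement on 13-1-2: 13-3-3-2 not covered. → 20%.
Line B: prepared fish product → 13-2; frozen → 13-2-1; with added sugar → 13-2-1-1. Scheduled 13%. quota on 13-2-1-1 open → in-quota 9%; anti-dumping (Ferrule, 13-2-1): +9%; total 9% + 9% = 18%. → 18%.
Line C: sugar confectionery → 13-3; chilled → 13-3-3; with no added sugar → 13-3-3-1. Scheduled 4%. No special measure applies. → 4%.
Line D: bakery product → 13-1; frozen → 13-1-3; with added sugar → 13-1-3-1. Scheduled 20%. Westmoor agreement on 13-1-3: wholly obtained → 13% available; preferential 13%. → 13%.
Sum: 20% + 18% + 4% + 13% = 55%.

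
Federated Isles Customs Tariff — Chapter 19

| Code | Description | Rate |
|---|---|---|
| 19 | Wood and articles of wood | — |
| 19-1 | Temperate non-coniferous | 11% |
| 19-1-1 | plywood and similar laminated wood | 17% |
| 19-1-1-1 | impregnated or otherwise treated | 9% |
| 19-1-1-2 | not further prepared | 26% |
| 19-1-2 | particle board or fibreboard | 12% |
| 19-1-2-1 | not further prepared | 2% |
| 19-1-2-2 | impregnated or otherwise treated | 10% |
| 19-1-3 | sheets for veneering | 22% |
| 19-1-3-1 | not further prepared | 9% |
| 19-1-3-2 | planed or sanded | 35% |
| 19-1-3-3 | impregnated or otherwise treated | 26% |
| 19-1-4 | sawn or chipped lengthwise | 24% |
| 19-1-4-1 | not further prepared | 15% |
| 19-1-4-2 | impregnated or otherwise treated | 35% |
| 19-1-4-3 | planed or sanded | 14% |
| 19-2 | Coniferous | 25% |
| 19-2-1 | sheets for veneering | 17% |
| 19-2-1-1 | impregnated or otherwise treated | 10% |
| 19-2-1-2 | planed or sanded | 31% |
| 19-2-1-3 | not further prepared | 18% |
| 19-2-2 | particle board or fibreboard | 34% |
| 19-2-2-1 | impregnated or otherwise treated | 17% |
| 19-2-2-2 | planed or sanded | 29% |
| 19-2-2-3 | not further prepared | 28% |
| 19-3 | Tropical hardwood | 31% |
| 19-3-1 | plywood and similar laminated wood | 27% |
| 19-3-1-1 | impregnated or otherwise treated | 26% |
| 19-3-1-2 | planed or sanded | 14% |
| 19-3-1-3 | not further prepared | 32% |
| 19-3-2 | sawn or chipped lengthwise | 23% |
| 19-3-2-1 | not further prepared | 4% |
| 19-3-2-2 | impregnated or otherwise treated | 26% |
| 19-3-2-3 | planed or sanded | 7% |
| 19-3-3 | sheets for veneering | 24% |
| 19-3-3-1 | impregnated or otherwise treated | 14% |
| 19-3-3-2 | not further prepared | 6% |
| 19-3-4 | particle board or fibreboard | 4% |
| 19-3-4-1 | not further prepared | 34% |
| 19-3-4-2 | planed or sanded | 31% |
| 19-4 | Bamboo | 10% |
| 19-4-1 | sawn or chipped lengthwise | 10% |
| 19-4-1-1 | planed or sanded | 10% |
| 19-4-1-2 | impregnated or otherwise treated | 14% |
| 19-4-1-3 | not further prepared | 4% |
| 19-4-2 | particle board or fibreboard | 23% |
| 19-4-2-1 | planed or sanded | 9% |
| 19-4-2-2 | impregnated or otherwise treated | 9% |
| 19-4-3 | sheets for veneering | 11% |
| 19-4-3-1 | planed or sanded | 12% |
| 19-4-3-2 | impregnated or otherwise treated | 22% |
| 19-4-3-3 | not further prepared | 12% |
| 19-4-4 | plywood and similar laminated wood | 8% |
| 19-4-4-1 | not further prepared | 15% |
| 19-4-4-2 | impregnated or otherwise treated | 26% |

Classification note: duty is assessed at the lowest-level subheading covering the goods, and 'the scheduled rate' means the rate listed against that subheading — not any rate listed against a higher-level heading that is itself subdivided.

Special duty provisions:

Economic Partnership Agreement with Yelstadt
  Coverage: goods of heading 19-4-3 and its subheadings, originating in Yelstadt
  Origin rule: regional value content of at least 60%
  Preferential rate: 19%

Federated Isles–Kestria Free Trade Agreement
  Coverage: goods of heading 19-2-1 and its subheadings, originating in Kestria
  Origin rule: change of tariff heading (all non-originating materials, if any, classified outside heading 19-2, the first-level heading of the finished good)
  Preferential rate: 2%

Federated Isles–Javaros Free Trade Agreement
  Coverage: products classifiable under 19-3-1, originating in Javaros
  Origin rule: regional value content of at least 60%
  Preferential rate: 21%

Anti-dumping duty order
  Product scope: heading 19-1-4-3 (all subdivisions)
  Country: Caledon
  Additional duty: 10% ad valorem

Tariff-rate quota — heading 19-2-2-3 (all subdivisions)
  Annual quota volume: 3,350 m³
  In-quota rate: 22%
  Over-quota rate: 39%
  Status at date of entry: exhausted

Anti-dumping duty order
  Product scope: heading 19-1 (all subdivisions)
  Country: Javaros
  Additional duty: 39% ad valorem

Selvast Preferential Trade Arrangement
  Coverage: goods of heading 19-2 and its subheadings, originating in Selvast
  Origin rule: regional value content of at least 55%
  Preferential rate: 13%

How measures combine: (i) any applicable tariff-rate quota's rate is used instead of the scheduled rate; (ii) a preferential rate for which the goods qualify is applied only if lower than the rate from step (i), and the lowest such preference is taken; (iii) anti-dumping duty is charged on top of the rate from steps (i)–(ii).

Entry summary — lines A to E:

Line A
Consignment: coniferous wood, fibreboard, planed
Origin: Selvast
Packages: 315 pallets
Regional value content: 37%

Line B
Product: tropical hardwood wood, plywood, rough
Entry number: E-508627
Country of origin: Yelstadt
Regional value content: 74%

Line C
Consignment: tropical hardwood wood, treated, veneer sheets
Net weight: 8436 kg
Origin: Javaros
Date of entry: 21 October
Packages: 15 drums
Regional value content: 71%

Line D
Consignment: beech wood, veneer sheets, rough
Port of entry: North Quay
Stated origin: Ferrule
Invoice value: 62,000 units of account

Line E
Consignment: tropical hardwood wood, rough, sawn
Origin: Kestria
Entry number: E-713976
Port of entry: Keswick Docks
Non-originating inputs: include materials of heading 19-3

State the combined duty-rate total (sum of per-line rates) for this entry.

Line A: coniferous → 19-2; fibreboard → 19-2-2; planed → 19-2-2-2. Scheduled 29%. Selvast agreement on 19-2: RVC < 55%. → 29%.
Line B: tropical hardwood → 19-3; plywood → 19-3-1; rough → 19-3-1-3. Scheduled 32%. Yelstadt agreement on 19-4-3: 19-3-1-3 not covered. → 32%.
Line C: tropical hardwood → 19-3; veneer sheets → 19-3-3; treated → 19-3-3-1. Scheduled 14%. Javaros agreement on 19-3-1: 19-3-3-1 not covered. → 14%.
Line D: beech → 19-1; veneer sheets → 19-1-3; rough → 19-1-3-1. Scheduled 9%. No special measure applies. → 9%.
Line E: tropical hardwood → 19-3; sawn → 19-3-2; rough → 19-3-2-1. Scheduled 4%. Kestria agreement on 19-2-1: 19-3-2-1 not covered. → 4%.
Sum: 29% + 32% + 14% + 9% + 4% = 88%.

88%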